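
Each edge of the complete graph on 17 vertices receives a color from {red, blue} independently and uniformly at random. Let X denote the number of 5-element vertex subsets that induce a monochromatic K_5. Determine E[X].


Let X = Σ_S X_S over the C(17, 5) = 6188 subsets S of size 5, where X_S = 1 if the K_5 on S is monochromatic.
For a fixed S, the K_5 on S has C(5, 2) = 10 edges. P[all 10 edges red] = (1/2)^10, and likewise for blue, so P[monochromatic] = 2·(1/2)^10 = 2^{1 − 10} = 1/512.
Summing: E[X] = C(17, 5) · 2^{1 − 10} = 6188 · 1/512 = 1547/128.
Numerically: E[X] ≈ 12.085938.

E[X] = C(17,5)·2^(1−C(5,2)) = 1547/128 ≈ 12.085938.


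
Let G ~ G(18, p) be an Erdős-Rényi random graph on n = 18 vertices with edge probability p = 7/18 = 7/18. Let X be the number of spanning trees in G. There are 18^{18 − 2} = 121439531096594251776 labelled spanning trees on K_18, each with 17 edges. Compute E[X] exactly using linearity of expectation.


K_18 has 18^{18 − 2} = 121439531096594251776 labelled spanning trees.
For each such spanning tree H, let X_H = 1 if all 17 edges of H are present in G. Then P[X_H = 1] = p^{17} = (7/18)^{17} = 232630513987207/2185911559738696531968.
Summing the indicators: E[X] = Σ_H E[X_H] = 121439531096594251776 · p^{17} = 121439531096594251776 · 232630513987207/2185911559738696531968 = 232630513987207/18.
Numerically: E[X] ≈ 1.2924e+13.

E[X] = 121439531096594251776 · (7/18)^{17} = 232630513987207/18 ≈ 1.2924e+13.


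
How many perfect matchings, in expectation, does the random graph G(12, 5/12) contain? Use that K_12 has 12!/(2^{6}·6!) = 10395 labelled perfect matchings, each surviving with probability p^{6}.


K_12 has 12!/(2^{6}·6!) = 10395 labelled perfect matchings.
For each such perfect matching H, let X_H = 1 if all 6 edges of H are present in G. Then P[X_H = 1] = p^{6} = (5/12)^{6} = 15625/2985984.
Summing the indicators: E[X] = Σ_H E[X_H] = 10395 · p^{6} = 10395 · 15625/2985984 = 6015625/110592.
Numerically: E[X] ≈ 54.4.

E[X] = 10395 · (5/12)^{6} = 6015625/110592 ≈ 54.4.


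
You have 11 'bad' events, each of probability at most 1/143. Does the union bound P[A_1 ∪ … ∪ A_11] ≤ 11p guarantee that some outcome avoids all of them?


Union bound: P[∪_{i=1}^{11} A_i] ≤ Σ_i P[A_i] ≤ 11·p = 11·(1/143) = 1/13.
Numerically: 1/13 ≈ 0.0769.
Is 1/13 < 1? YES.
Since P[∪ A_i] ≤ 1/13 < 1, the complement has P[∩ A_i^c] ≥ 1 − 1/13 = 12/13 > 0, so some outcome avoids every A_i.

11·p = 1/13 ≈ 0.0769; existence CERTIFIED by the union bound.


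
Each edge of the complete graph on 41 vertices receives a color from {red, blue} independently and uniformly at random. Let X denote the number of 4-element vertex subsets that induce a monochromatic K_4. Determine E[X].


Let X = Σ_S X_S over the C(41, 4) = 101270 subsets S of size 4, where X_S = 1 if the K_4 on S is monochromatic.
For a fixed S, the K_4 on S has C(4, 2) = 6 edges. P[all 6 edges red] = (1/2)^6, and likewise for blue, so P[monochromatic] = 2·(1/2)^6 = 2^{1 − 6} = 1/32.
By linearity: E[X] = C(41, 4) · 2^{1 − 6} = 101270 · 1/32 = 50635/16.
Numerically: E[X] ≈ 3164.688.

E[X] = C(41,4)·2^(1−C(4,2)) = 50635/16 ≈ 3164.688.


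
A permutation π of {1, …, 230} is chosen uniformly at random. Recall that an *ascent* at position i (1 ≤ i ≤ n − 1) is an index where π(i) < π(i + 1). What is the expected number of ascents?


Write X = Σ X_I over i = 1, …, 229, with X_I the indicator of one ascent.
There are 229 indicators.
For each fixed i, the pair (π(i), π(i+1)) is a uniformly random ordered pair of distinct values from {1, …, 230}; by symmetry P[π(i) < π(i+1)] = 1/2.
By linearity: E[X] = 229 · (1/2) = (230 − 1) · (1/2) = 229/2 ≈ 114.5000.

E[X] = 229/2 = 114.5000.


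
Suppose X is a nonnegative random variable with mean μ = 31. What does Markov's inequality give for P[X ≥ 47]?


μ = E[X] = 31, a = 47.
Markov: P[X ≥ 47] ≤ μ/a = (31)/47 = 31/47.
Numerically: ≈ 0.6596.
(Since a = 47 > μ = 31.0000, the bound 31/47 is < 1 and informative.)

P[X ≥ 47] ≤ 31/47 ≈ 0.6596.


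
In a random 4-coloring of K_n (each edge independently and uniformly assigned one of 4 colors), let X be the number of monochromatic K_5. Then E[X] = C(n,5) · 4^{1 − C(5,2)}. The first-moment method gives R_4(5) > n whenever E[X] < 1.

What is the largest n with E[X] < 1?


We need C(n, 5) · 4^{1 − 10} < 1, i.e. C(n, 5) < 4^{10 − 1} = 262144.
Check values of n near the boundary:
  n = 27: C(27, 5) = 80730; 80730 < 262144? YES
  n = 28: C(28, 5) = 98280; 98280 < 262144? YES
  n = 29: C(29, 5) = 118755; 118755 < 262144? YES
  n = 30: C(30, 5) = 142506; 142506 < 262144? YES
  n = 31: C(31, 5) = 169911; 169911 < 262144? YES
  n = 32: C(32, 5) = 201376; 201376 < 262144? YES
  n = 33: C(33, 5) = 237336; 237336 < 262144? YES
  n = 34: C(34, 5) = 278256; 278256 < 262144? NO
  n = 35: C(35, 5) = 324632; 324632 < 262144? NO
The largest n with C(n, 5) < 262144 is n = 33 (where E[X] = 29667/32768 ≈ 0.9054). Hence R_4(5) > 33, i.e. R_4(5) ≥ 34.

Largest n = 33; hence R_4(5) > 33.


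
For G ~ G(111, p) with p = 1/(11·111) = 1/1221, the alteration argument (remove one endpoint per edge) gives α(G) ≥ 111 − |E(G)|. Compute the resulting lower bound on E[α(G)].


E[|E(G)|] = C(111, 2)·p = 6105 · (1/1221) = 5.
E[α(G)] ≥ n − E[|E(G)|] = 111 − 5 = 106.
Numerically: ≈ 106.000.
(This is only a lower bound; the true E[α(G)] may be larger.)

E[α(G)] ≥ 106 ≈ 106.000.


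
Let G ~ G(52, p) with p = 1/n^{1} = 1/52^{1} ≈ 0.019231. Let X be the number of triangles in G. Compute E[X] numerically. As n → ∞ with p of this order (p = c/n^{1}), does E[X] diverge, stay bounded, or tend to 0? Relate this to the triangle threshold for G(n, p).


Number of potential triangles: C(52, 3) = 22100.
Each occurs with probability p³ ≈ (0.019231)³ ≈ 7.1119709e-06.
By linearity: E[X] = C(52, 3)·p³ ≈ 22100 · 7.1119709e-06 ≈ 0.15717.
Here α = 1, so p = 1/n is exactly at the triangle threshold p ~ 1/n. Asymptotically E[X] → c³/6 = 1³/6 = 1/6 ≈ 0.16667, a bounded constant. In this regime the triangle count is asymptotically Poisson(c³/6).

E[X] ≈ 0.15717; in regime p = Θ(1/n^{1}) E[X] stays bounded (at the triangle threshold p ~ 1/n).


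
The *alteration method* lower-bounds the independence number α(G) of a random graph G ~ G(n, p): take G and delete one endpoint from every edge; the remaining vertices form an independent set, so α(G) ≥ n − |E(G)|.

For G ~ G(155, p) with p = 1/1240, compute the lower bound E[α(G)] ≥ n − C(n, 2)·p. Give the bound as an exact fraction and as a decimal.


E[|E(G)|] = C(155, 2)·p = 11935 · (1/1240) = 77/8.
E[α(G)] ≥ n − E[|E(G)|] = 155 − 77/8 = 1163/8.
Numerically: ≈ 145.3750.
(This is only a lower bound; the true E[α(G)] may be larger.)

E[α(G)] ≥ 1163/8 ≈ 145.3750.


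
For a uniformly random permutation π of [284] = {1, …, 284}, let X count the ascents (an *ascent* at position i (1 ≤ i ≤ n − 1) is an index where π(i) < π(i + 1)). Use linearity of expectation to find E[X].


Write X = Σ X_I over i = 1, …, 283, with X_I the indicator of one ascent.
There are 283 indicators.
For each fixed i, the pair (π(i), π(i+1)) is a uniformly random ordered pair of distinct values from {1, …, 284}; by symmetry P[π(i) < π(i+1)] = 1/2.
By linearity: E[X] = 283 · (1/2) = (284 − 1) · (1/2) = 283/2 ≈ 141.500000.

E[X] = 283/2 = 141.500000.


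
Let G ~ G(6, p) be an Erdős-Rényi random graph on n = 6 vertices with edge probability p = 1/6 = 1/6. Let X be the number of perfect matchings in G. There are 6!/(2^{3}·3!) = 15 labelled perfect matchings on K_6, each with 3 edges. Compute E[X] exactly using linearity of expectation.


K_6 has 6!/(2^{3}·3!) = 15 labelled perfect matchings.
For each such perfect matching H, let X_H = 1 if all 3 edges of H are present in G. Then P[X_H = 1] = p^{3} = (1/6)^{3} = 1/216.
By linearity: E[X] = Σ_H E[X_H] = 15 · p^{3} = 15 · 1/216 = 5/72.
Numerically: E[X] ≈ 0.069444.

E[X] = 15 · (1/6)^{3} = 5/72 ≈ 0.069444.


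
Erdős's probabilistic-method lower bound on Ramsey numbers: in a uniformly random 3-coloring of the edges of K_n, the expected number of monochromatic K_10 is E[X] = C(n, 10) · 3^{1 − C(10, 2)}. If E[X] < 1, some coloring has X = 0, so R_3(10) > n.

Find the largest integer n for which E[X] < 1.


We need C(n, 10) · 3^{1 − 45} < 1, i.e. C(n, 10) < 3^{45 − 1} = 984770902183611232881.
Check values of n near the boundary:
  n = 572: C(572, 10) = 954640815642161682606; 954640815642161682606 < 984770902183611232881? YES
  n = 573: C(573, 10) = 971597135635805762226; 971597135635805762226 < 984770902183611232881? YES
  n = 574: C(574, 10) = 988824035203816502691; 988824035203816502691 < 984770902183611232881? NO
The largest n with C(n, 10) < 984770902183611232881 is n = 573 (where E[X] = 35985079097622435638/36472996377170786403 ≈ 0.987). Hence R_3(10) > 573, i.e. R_3(10) ≥ 574.

Largest n = 573; hence R_3(10) > 573.


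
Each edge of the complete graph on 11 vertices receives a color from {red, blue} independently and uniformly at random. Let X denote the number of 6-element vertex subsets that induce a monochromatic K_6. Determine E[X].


Let X = Σ_S X_S over the C(11, 6) = 462 subsets S of size 6, where X_S = 1 if the K_6 on S is monochromatic.
For a fixed S, the K_6 on S has C(6, 2) = 15 edges. P[all 15 edges red] = (1/2)^15, and likewise for blue, so P[monochromatic] = 2·(1/2)^15 = 2^{1 − 15} = 1/16384.
By linearity of expectation: E[X] = C(11, 6) · 2^{1 − 15} = 462 · 1/16384 = 231/8192.
Numerically: E[X] ≈ 0.0282.

E[X] = C(11,6)·2^(1−C(6,2)) = 231/8192 ≈ 0.0282.


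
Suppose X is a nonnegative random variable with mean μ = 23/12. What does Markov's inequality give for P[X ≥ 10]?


μ = E[X] = 23/12, a = 10.
Markov: P[X ≥ 10] ≤ μ/a = (23/12)/10 = 23/120.
Numerically: ≈ 0.19167.
(Since a = 10 > μ = 1.91667, the bound 23/120 is < 1 and informative.)

P[X ≥ 10] ≤ 23/120 ≈ 0.19167.


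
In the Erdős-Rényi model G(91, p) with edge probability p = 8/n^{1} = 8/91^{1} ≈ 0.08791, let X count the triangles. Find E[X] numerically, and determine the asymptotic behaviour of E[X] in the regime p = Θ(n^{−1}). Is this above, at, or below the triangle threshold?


Number of potential triangles: C(91, 3) = 121485.
Each occurs with probability p³ ≈ (0.08791)³ ≈ 6.794317e-04.
By linearity: E[X] = C(91, 3)·p³ ≈ 121485 · 6.794317e-04 ≈ 82.5408.
Here α = 1, so p = 8/n is exactly at the triangle threshold p ~ 1/n. Asymptotically E[X] → c³/6 = 8³/6 = 256/3 ≈ 85.3333, a bounded constant. In this regime the triangle count is asymptotically Poisson(c³/6).

E[X] ≈ 82.5408; in regime p = Θ(1/n^{1}) E[X] stays bounded (at the triangle threshold p ~ 1/n).


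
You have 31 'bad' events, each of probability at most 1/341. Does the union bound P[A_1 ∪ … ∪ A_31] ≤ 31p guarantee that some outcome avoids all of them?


Union bound: P[∪_{i=1}^{31} A_i] ≤ Σ_i P[A_i] ≤ 31·p = 31·(1/341) = 1/11.
Numerically: 1/11 ≈ 0.091.
Is 1/11 < 1? YES.
Since P[∪ A_i] ≤ 1/11 < 1, the complement has P[∩ A_i^c] ≥ 1 − 1/11 = 10/11 > 0, so some outcome avoids every A_i.

31·p = 1/11 ≈ 0.091; existence CERTIFIED by the union bound.


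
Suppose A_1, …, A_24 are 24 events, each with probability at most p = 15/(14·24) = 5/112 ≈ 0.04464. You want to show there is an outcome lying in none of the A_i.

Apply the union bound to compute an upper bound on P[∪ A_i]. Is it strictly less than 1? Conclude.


Union bound: P[∪_{i=1}^{24} A_i] ≤ Σ_i P[A_i] ≤ 24·p = 24·(5/112) = 15/14.
Numerically: 15/14 ≈ 1.07143.
Is 15/14 < 1? NO.
Since the bound 15/14 is ≥ 1, the union bound is uninformative here; it does NOT by itself certify existence.

24·p = 15/14 ≈ 1.07143; existence NOT certified by the union bound.


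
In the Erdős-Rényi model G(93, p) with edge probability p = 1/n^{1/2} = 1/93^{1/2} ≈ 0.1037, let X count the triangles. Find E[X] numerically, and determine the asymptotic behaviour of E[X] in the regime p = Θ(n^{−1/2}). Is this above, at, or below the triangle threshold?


Number of potential triangles: C(93, 3) = 129766.
Each occurs with probability p³ ≈ (0.1037)³ ≈ 1.1150018e-03.
By linearity: E[X] = C(93, 3)·p³ ≈ 129766 · 1.1150018e-03 ≈ 144.68933.
Since α = 1/2 < 1, p = c/n^{1/2} ≫ 1/n is above the triangle threshold p ~ 1/n. Asymptotically E[X] ~ (c³/6)·n^{3(1−α)} = (1³/6)·n^{1.5} → ∞; triangles are abundant w.h.p.

E[X] ≈ 144.68933; in regime p = Θ(1/n^{1/2}) E[X] diverges (above the triangle threshold p ~ 1/n).


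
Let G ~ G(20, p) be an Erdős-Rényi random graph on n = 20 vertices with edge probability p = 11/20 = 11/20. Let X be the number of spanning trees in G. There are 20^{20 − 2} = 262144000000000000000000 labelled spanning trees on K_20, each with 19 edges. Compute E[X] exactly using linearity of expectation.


K_20 has 20^{20 − 2} = 262144000000000000000000 labelled spanning trees.
For each such spanning tree H, let X_H = 1 if all 19 edges of H are present in G. Then P[X_H = 1] = p^{19} = (11/20)^{19} = 61159090448414546291/5242880000000000000000000.
By linearity of expectation: E[X] = Σ_H E[X_H] = 262144000000000000000000 · p^{19} = 262144000000000000000000 · 61159090448414546291/5242880000000000000000000 = 61159090448414546291/20.
Numerically: E[X] ≈ 3.05795e+18.

E[X] = 262144000000000000000000 · (11/20)^{19} = 61159090448414546291/20 ≈ 3.05795e+18.


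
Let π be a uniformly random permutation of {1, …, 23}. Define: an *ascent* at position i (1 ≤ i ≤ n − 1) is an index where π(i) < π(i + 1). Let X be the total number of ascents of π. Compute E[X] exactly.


Write X = Σ X_I over i = 1, …, 22, with X_I the indicator of one ascent.
There are 22 indicators.
For each fixed i, the pair (π(i), π(i+1)) is a uniformly random ordered pair of distinct values from {1, …, 23}; by symmetry P[π(i) < π(i+1)] = 1/2.
By linearity: E[X] = 22 · (1/2) = (23 − 1) · (1/2) = 11 ≈ 11.000000.

E[X] = 11 = 11.000000.


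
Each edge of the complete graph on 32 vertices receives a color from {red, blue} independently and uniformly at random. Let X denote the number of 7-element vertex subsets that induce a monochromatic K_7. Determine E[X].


Let X = Σ_S X_S over the C(32, 7) = 3365856 subsets S of size 7, where X_S = 1 if the K_7 on S is monochromatic.
For a fixed S, the K_7 on S has C(7, 2) = 21 edges. P[all 21 edges red] = (1/2)^21, and likewise for blue, so P[monochromatic] = 2·(1/2)^21 = 2^{1 − 21} = 1/1048576.
Summing: E[X] = C(32, 7) · 2^{1 − 21} = 3365856 · 1/1048576 = 105183/32768.
Numerically: E[X] ≈ 3.20993.

E[X] = C(32,7)·2^(1−C(7,2)) = 105183/32768 ≈ 3.20993.


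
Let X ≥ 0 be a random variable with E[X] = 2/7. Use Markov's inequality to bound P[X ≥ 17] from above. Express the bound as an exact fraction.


μ = E[X] = 2/7, a = 17.
Markov: P[X ≥ 17] ≤ μ/a = (2/7)/17 = 2/119.
Numerically: ≈ 0.017.
(Since a = 17 > μ = 0.286, the bound 2/119 is < 1 and informative.)

P[X ≥ 17] ≤ 2/119 ≈ 0.017.


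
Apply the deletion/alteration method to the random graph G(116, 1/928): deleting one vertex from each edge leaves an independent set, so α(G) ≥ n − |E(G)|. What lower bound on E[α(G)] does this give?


E[|E(G)|] = C(116, 2)·p = 6670 · (1/928) = 115/16.
E[α(G)] ≥ n − E[|E(G)|] = 116 − 115/16 = 1741/16.
Numerically: ≈ 108.81250.
(This is only a lower bound; the true E[α(G)] may be larger.)

E[α(G)] ≥ 1741/16 ≈ 108.81250.


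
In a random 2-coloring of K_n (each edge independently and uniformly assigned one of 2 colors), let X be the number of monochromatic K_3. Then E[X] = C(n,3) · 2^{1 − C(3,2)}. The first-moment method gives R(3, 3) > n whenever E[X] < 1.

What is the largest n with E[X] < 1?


We need C(n, 3) · 2^{1 − 3} < 1, i.e. C(n, 3) < 2^{3 − 1} = 4.
Check values of n near the boundary:
  n = 3: C(3, 3) = 1; 1 < 4? YES
  n = 4: C(4, 3) = 4; 4 < 4? NO
  n = 5: C(5, 3) = 10; 10 < 4? NO
The largest n with C(n, 3) < 4 is n = 3 (where E[X] = 1/4 ≈ 0.25000). Hence R(3, 3) > 3, i.e. R(3, 3) ≥ 4.

Largest n = 3; hence R(3, 3) > 3.


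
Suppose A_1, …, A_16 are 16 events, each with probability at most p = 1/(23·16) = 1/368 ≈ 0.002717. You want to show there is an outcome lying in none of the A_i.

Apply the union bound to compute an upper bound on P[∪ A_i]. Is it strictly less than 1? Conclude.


Union bound: P[∪_{i=1}^{16} A_i] ≤ Σ_i P[A_i] ≤ 16·p = 16·(1/368) = 1/23.
Numerically: 1/23 ≈ 0.043478.
Is 1/23 < 1? YES.
Since P[∪ A_i] ≤ 1/23 < 1, the complement has P[∩ A_i^c] ≥ 1 − 1/23 = 22/23 > 0, so some outcome avoids every A_i.

16·p = 1/23 ≈ 0.043478; existence CERTIFIED by the union bound.


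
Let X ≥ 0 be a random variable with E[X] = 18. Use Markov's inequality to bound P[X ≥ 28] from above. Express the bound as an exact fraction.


μ = E[X] = 18, a = 28.
Markov: P[X ≥ 28] ≤ μ/a = (18)/28 = 9/14.
Numerically: ≈ 0.643.
(Since a = 28 > μ = 18.000, the bound 9/14 is < 1 and informative.)

P[X ≥ 28] ≤ 9/14 ≈ 0.643.


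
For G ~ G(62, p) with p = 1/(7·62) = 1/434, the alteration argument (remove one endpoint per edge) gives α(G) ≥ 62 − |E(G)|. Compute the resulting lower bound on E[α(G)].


E[|E(G)|] = C(62, 2)·p = 1891 · (1/434) = 61/14.
E[α(G)] ≥ n − E[|E(G)|] = 62 − 61/14 = 807/14.
Numerically: ≈ 57.64286.
(This is only a lower bound; the true E[α(G)] may be larger.)

E[α(G)] ≥ 807/14 ≈ 57.64286.


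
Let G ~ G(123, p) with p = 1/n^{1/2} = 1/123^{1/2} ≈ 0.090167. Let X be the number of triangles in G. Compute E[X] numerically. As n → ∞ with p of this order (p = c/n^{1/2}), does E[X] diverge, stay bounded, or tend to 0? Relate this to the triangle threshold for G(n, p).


Number of potential triangles: C(123, 3) = 302621.
Each occurs with probability p³ ≈ (0.090167)³ ≈ 7.3306474e-04.
By linearity: E[X] = C(123, 3)·p³ ≈ 302621 · 7.3306474e-04 ≈ 221.84079.
Since α = 1/2 < 1, p = c/n^{1/2} ≫ 1/n is above the triangle threshold p ~ 1/n. Asymptotically E[X] ~ (c³/6)·n^{3(1−α)} = (1³/6)·n^{1.5} → ∞; triangles are abundant w.h.p.

E[X] ≈ 221.84079; in regime p = Θ(1/n^{1/2}) E[X] diverges (above the triangle threshold p ~ 1/n).


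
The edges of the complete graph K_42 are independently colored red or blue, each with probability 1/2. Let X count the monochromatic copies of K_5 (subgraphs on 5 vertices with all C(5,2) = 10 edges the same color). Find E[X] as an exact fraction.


Let X = Σ_S X_S over the C(42, 5) = 850668 subsets S of size 5, where X_S = 1 if the K_5 on S is monochromatic.
For a fixed S, the K_5 on S has C(5, 2) = 10 edges. P[all 10 edges red] = (1/2)^10, and likewise for blue, so P[monochromatic] = 2·(1/2)^10 = 2^{1 − 10} = 1/512.
Summing: E[X] = C(42, 5) · 2^{1 − 10} = 850668 · 1/512 = 212667/128.
Numerically: E[X] ≈ 1661.46094.

E[X] = C(42,5)·2^(1−C(5,2)) = 212667/128 ≈ 1661.46094.


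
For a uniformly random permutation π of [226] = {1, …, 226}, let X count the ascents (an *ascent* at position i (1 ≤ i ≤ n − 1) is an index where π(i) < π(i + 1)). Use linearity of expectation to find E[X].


Write X = Σ X_I over i = 1, …, 225, with X_I the indicator of one ascent.
There are 225 indicators.
For each fixed i, the pair (π(i), π(i+1)) is a uniformly random ordered pair of distinct values from {1, …, 226}; by symmetry P[π(i) < π(i+1)] = 1/2.
By linearity: E[X] = 225 · (1/2) = (226 − 1) · (1/2) = 225/2 ≈ 112.50000.

E[X] = 225/2 = 112.50000.


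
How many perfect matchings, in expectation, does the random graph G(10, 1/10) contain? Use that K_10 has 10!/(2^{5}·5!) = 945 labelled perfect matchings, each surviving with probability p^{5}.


K_10 has 10!/(2^{5}·5!) = 945 labelled perfect matchings.
For each such perfect matching H, let X_H = 1 if all 5 edges of H are present in G. Then P[X_H = 1] = p^{5} = (1/10)^{5} = 1/100000.
Summing the indicators: E[X] = Σ_H E[X_H] = 945 · p^{5} = 945 · 1/100000 = 189/20000.
Numerically: E[X] ≈ 0.00945.

E[X] = 945 · (1/10)^{5} = 189/20000 ≈ 0.00945.


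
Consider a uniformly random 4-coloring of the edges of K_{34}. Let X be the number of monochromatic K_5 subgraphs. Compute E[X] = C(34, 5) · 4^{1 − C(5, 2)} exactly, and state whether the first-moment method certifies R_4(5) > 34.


E[X] = C(34, 5) · 4^{1 − 10} = 278256 · 4^{−9} = 278256/262144.
As a reduced fraction: E[X] = 17391/16384 ≈ 1.0615.
Is E[X] < 1? NO.
Since E[X] ≥ 1, the first-moment bound is inconclusive at n = 34; it does NOT by itself certify R_4(5) > 34.

E[X] = 17391/16384 ≈ 1.0615; E[X] ≥ 1; first-moment method inconclusive here.


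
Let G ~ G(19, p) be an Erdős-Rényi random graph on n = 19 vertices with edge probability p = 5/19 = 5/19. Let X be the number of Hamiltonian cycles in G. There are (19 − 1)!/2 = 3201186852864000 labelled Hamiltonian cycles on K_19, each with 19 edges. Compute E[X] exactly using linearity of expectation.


K_19 has (19 − 1)!/2 = 3201186852864000 labelled Hamiltonian cycles.
For each such Hamiltonian cycle H, let X_H = 1 if all 19 edges of H are present in G. Then P[X_H = 1] = p^{19} = (5/19)^{19} = 19073486328125/1978419655660313589123979.
Summing the indicators: E[X] = Σ_H E[X_H] = 3201186852864000 · p^{19} = 3201186852864000 · 19073486328125/1978419655660313589123979 = 61057793671875000000000000000/1978419655660313589123979.
Numerically: E[X] ≈ 3.09e+04.

E[X] = 3201186852864000 · (5/19)^{19} = 61057793671875000000000000000/1978419655660313589123979 ≈ 3.09e+04.


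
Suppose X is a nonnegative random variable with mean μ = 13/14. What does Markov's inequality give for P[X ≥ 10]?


μ = E[X] = 13/14, a = 10.
Markov: P[X ≥ 10] ≤ μ/a = (13/14)/10 = 13/140.
Numerically: ≈ 0.092857.
(Since a = 10 > μ = 0.928571, the bound 13/140 is < 1 and informative.)

P[X ≥ 10] ≤ 13/140 ≈ 0.092857.


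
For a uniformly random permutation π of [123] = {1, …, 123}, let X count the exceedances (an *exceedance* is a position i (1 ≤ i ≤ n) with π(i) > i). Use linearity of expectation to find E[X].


Write X = Σ_{i=1}^{123} X_i, where X_i = 1_{π(i) > i}.
For each fixed i, π(i) is uniform over {1, …, 123} (marginal of a uniform permutation), so P[π(i) > i] = (n − i)/n. Summing: Σ_{i=1}^{123} (n − i)/n = (0 + 1 + … + 122)/123 = 123(123 − 1)/(2·123) = (123 − 1)/2.
Hence E[X] = Σ_{i=1}^{123} (123 − i)/123 = 61 ≈ 61.0000.

E[X] = 61 = 61.0000.


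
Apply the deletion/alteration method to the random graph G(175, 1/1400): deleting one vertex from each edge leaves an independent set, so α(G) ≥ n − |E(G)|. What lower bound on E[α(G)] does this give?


E[|E(G)|] = C(175, 2)·p = 15225 · (1/1400) = 87/8.
E[α(G)] ≥ n − E[|E(G)|] = 175 − 87/8 = 1313/8.
Numerically: ≈ 164.125.
(This is only a lower bound; the true E[α(G)] may be larger.)

E[α(G)] ≥ 1313/8 ≈ 164.125.


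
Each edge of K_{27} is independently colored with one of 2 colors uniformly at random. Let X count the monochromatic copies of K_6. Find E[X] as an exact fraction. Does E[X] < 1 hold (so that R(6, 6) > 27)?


E[X] = C(27, 6) · 2^{1 − 15} = 296010 · 2^{−14} = 296010/16384.
As a reduced fraction: E[X] = 148005/8192 ≈ 18.067017.
Is E[X] < 1? NO.
Since E[X] ≥ 1, the first-moment bound is inconclusive at n = 27; it does NOT by itself certify R(6, 6) > 27.

E[X] = 148005/8192 ≈ 18.067017; E[X] ≥ 1; first-moment method inconclusive here.


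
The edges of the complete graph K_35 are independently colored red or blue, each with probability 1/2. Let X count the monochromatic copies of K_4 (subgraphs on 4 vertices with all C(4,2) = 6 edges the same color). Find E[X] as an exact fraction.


Let X = Σ_S X_S over the C(35, 4) = 52360 subsets S of size 4, where X_S = 1 if the K_4 on S is monochromatic.
For a fixed S, the K_4 on S has C(4, 2) = 6 edges. P[all 6 edges red] = (1/2)^6, and likewise for blue, so P[monochromatic] = 2·(1/2)^6 = 2^{1 − 6} = 1/32.
Summing: E[X] = C(35, 4) · 2^{1 − 6} = 52360 · 1/32 = 6545/4.
Numerically: E[X] ≈ 1636.25000.

E[X] = C(35,4)·2^(1−C(4,2)) = 6545/4 ≈ 1636.25000.


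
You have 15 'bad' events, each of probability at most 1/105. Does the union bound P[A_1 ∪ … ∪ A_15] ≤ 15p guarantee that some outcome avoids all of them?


Union bound: P[∪_{i=1}^{15} A_i] ≤ Σ_i P[A_i] ≤ 15·p = 15·(1/105) = 1/7.
Numerically: 1/7 ≈ 0.14286.
Is 1/7 < 1? YES.
Since P[∪ A_i] ≤ 1/7 < 1, the complement has P[∩ A_i^c] ≥ 1 − 1/7 = 6/7 > 0, so some outcome avoids every A_i.

15·p = 1/7 ≈ 0.14286; existence CERTIFIED by the union bound.


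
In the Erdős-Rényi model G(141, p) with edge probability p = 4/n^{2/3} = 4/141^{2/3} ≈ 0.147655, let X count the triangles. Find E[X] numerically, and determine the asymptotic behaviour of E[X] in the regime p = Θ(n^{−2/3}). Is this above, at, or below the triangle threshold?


Number of potential triangles: C(141, 3) = 457310.
Each occurs with probability p³ ≈ (0.147655)³ ≈ 3.21915397e-03.
By linearity: E[X] = C(141, 3)·p³ ≈ 457310 · 3.21915397e-03 ≈ 1472.151300.
Since α = 2/3 < 1, p = c/n^{2/3} ≫ 1/n is above the triangle threshold p ~ 1/n. Asymptotically E[X] ~ (c³/6)·n^{3(1−α)} = (4³/6)·n^{1} → ∞; triangles are abundant w.h.p.

E[X] ≈ 1472.151300; in regime p = Θ(1/n^{2/3}) E[X] diverges (above the triangle threshold p ~ 1/n).


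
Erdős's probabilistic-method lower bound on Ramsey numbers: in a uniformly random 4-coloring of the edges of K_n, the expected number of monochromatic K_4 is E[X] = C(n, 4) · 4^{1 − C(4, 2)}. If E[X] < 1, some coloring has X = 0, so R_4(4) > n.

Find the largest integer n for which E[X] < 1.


We need C(n, 4) · 4^{1 − 6} < 1, i.e. C(n, 4) < 4^{6 − 1} = 1024.
Check values of n near the boundary:
  n = 9: C(9, 4) = 126; 126 < 1024? YES
  n = 10: C(10, 4) = 210; 210 < 1024? YES
  n = 11: C(11, 4) = 330; 330 < 1024? YES
  n = 12: C(12, 4) = 495; 495 < 1024? YES
  n = 13: C(13, 4) = 715; 715 < 1024? YES
  n = 14: C(14, 4) = 1001; 1001 < 1024? YES
  n = 15: C(15, 4) = 1365; 1365 < 1024? NO
  n = 16: C(16, 4) = 1820; 1820 < 1024? NO
The largest n with C(n, 4) < 1024 is n = 14 (where E[X] = 1001/1024 ≈ 0.9775391). Hence R_4(4) > 14, i.e. R_4(4) ≥ 15.

Largest n = 14; hence R_4(4) > 14.


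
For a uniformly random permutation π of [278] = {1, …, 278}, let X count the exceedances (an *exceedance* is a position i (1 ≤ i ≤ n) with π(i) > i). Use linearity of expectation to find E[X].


Write X = Σ_{i=1}^{278} X_i, where X_i = 1_{π(i) > i}.
For each fixed i, π(i) is uniform over {1, …, 278} (marginal of a uniform permutation), so P[π(i) > i] = (n − i)/n. Summing: Σ_{i=1}^{278} (n − i)/n = (0 + 1 + … + 277)/278 = 278(278 − 1)/(2·278) = (278 − 1)/2.
Hence E[X] = Σ_{i=1}^{278} (278 − i)/278 = 277/2 ≈ 138.500000.

E[X] = 277/2 = 138.500000.


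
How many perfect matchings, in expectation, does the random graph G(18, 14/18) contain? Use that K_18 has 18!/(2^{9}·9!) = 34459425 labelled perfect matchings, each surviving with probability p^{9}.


K_18 has 18!/(2^{9}·9!) = 34459425 labelled perfect matchings.
For each such perfect matching H, let X_H = 1 if all 9 edges of H are present in G. Then P[X_H = 1] = p^{9} = (7/9)^{9} = 40353607/387420489.
By linearity of expectation: E[X] = Σ_H E[X_H] = 34459425 · p^{9} = 34459425 · 40353607/387420489 = 17167433257975/4782969.
Numerically: E[X] ≈ 3.59e+06.

E[X] = 34459425 · (7/9)^{9} = 17167433257975/4782969 ≈ 3.59e+06.


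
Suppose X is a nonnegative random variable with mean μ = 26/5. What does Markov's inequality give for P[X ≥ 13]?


μ = E[X] = 26/5, a = 13.
Markov: P[X ≥ 13] ≤ μ/a = (26/5)/13 = 2/5.
Numerically: ≈ 0.400.
(Since a = 13 > μ = 5.200, the bound 2/5 is < 1 and informative.)

P[X ≥ 13] ≤ 2/5 ≈ 0.400.


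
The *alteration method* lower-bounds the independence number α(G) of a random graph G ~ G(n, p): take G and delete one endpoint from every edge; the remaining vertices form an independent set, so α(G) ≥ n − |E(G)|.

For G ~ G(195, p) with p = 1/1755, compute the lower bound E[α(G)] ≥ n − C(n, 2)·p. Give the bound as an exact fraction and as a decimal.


E[|E(G)|] = C(195, 2)·p = 18915 · (1/1755) = 97/9.
E[α(G)] ≥ n − E[|E(G)|] = 195 − 97/9 = 1658/9.
Numerically: ≈ 184.2222.
(This is only a lower bound; the true E[α(G)] may be larger.)

E[α(G)] ≥ 1658/9 ≈ 184.2222.


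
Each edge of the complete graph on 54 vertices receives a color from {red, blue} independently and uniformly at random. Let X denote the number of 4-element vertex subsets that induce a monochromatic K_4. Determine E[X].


Let X = Σ_S X_S over the C(54, 4) = 316251 subsets S of size 4, where X_S = 1 if the K_4 on S is monochromatic.
For a fixed S, the K_4 on S has C(4, 2) = 6 edges. P[all 6 edges red] = (1/2)^6, and likewise for blue, so P[monochromatic] = 2·(1/2)^6 = 2^{1 − 6} = 1/32.
By linearity: E[X] = C(54, 4) · 2^{1 − 6} = 316251 · 1/32 = 316251/32.
Numerically: E[X] ≈ 9882.843750.

E[X] = C(54,4)·2^(1−C(4,2)) = 316251/32 ≈ 9882.843750.


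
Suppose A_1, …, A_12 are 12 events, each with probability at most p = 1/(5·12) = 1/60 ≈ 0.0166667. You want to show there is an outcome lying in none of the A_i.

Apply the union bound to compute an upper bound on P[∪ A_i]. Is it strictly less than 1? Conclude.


Union bound: P[∪_{i=1}^{12} A_i] ≤ Σ_i P[A_i] ≤ 12·p = 12·(1/60) = 1/5.
Numerically: 1/5 ≈ 0.2000000.
Is 1/5 < 1? YES.
Since P[∪ A_i] ≤ 1/5 < 1, the complement has P[∩ A_i^c] ≥ 1 − 1/5 = 4/5 > 0, so some outcome avoids every A_i.

12·p = 1/5 ≈ 0.2000000; existence CERTIFIED by the union bound.


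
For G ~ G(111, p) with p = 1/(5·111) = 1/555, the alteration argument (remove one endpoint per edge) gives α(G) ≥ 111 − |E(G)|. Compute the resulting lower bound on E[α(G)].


E[|E(G)|] = C(111, 2)·p = 6105 · (1/555) = 11.
E[α(G)] ≥ n − E[|E(G)|] = 111 − 11 = 100.
Numerically: ≈ 100.000.
(This is only a lower bound; the true E[α(G)] may be larger.)

E[α(G)] ≥ 100 ≈ 100.000.


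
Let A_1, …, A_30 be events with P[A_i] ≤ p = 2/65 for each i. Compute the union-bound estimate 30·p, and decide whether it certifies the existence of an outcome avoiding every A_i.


Union bound: P[∪_{i=1}^{30} A_i] ≤ Σ_i P[A_i] ≤ 30·p = 30·(2/65) = 12/13.
Numerically: 12/13 ≈ 0.9231.
Is 12/13 < 1? YES.
Since P[∪ A_i] ≤ 12/13 < 1, the complement has P[∩ A_i^c] ≥ 1 − 12/13 = 1/13 > 0, so some outcome avoids every A_i.

30·p = 12/13 ≈ 0.9231; existence CERTIFIED by the union bound.


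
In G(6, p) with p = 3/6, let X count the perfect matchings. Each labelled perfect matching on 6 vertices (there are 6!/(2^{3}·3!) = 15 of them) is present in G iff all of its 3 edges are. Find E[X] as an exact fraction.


K_6 has 6!/(2^{3}·3!) = 15 labelled perfect matchings.
For each such perfect matching H, let X_H = 1 if all 3 edges of H are present in G. Then P[X_H = 1] = p^{3} = (1/2)^{3} = 1/8.
By linearity: E[X] = Σ_H E[X_H] = 15 · p^{3} = 15 · 1/8 = 15/8.
Numerically: E[X] ≈ 1.875.

E[X] = 15 · (1/2)^{3} = 15/8 ≈ 1.875.


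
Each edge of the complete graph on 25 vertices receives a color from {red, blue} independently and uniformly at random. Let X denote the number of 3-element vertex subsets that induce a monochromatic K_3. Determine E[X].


Let X = Σ_S X_S over the C(25, 3) = 2300 subsets S of size 3, where X_S = 1 if the K_3 on S is monochromatic.
For a fixed S, the K_3 on S has C(3, 2) = 3 edges. P[all 3 edges red] = (1/2)^3, and likewise for blue, so P[monochromatic] = 2·(1/2)^3 = 2^{1 − 3} = 1/4.
Summing: E[X] = C(25, 3) · 2^{1 − 3} = 2300 · 1/4 = 575.
Numerically: E[X] ≈ 575.000.

E[X] = C(25,3)·2^(1−C(3,2)) = 575 ≈ 575.000.


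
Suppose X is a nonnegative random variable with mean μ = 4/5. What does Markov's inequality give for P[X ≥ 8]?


μ = E[X] = 4/5, a = 8.
Markov: P[X ≥ 8] ≤ μ/a = (4/5)/8 = 1/10.
Numerically: ≈ 0.100000.
(Since a = 8 > μ = 0.800000, the bound 1/10 is < 1 and informative.)

P[X ≥ 8] ≤ 1/10 ≈ 0.100000.


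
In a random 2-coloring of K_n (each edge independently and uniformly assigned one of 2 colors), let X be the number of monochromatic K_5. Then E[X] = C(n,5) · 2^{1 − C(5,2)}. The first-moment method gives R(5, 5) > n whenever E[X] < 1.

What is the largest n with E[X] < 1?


We need C(n, 5) · 2^{1 − 10} < 1, i.e. C(n, 5) < 2^{10 − 1} = 512.
Check values of n near the boundary:
  n = 9: C(9, 5) = 126; 126 < 512? YES
  n = 10: C(10, 5) = 252; 252 < 512? YES
  n = 11: C(11, 5) = 462; 462 < 512? YES
  n = 12: C(12, 5) = 792; 792 < 512? NO
  n = 13: C(13, 5) = 1287; 1287 < 512? NO
The largest n with C(n, 5) < 512 is n = 11 (where E[X] = 231/256 ≈ 0.902). Hence R(5, 5) > 11, i.e. R(5, 5) ≥ 12.

Largest n = 11; hence R(5, 5) > 11.


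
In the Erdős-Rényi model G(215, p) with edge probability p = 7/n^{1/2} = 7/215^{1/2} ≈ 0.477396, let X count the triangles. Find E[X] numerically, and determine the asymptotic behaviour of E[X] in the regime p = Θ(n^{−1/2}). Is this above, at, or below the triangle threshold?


Number of potential triangles: C(215, 3) = 1633355.
Each occurs with probability p³ ≈ (0.477396)³ ≈ 1.08801888e-01.
By linearity: E[X] = C(215, 3)·p³ ≈ 1633355 · 1.08801888e-01 ≈ 177712.107196.
Since α = 1/2 < 1, p = c/n^{1/2} ≫ 1/n is above the triangle threshold p ~ 1/n. Asymptotically E[X] ~ (c³/6)·n^{3(1−α)} = (7³/6)·n^{1.5} → ∞; triangles are abundant w.h.p.

E[X] ≈ 177712.107196; in regime p = Θ(1/n^{1/2}) E[X] diverges (above the triangle threshold p ~ 1/n).


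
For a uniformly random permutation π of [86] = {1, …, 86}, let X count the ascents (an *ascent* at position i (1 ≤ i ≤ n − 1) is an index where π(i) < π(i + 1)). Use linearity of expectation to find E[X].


Write X = Σ X_I over i = 1, …, 85, with X_I the indicator of one ascent.
There are 85 indicators.
For each fixed i, the pair (π(i), π(i+1)) is a uniformly random ordered pair of distinct values from {1, …, 86}; by symmetry P[π(i) < π(i+1)] = 1/2.
By linearity: E[X] = 85 · (1/2) = (86 − 1) · (1/2) = 85/2 ≈ 42.50000.

E[X] = 85/2 = 42.50000.


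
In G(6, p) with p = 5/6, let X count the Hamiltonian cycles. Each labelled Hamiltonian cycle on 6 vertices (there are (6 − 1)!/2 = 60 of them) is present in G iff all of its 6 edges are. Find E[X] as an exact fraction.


K_6 has (6 − 1)!/2 = 60 labelled Hamiltonian cycles.
For each such Hamiltonian cycle H, let X_H = 1 if all 6 edges of H are present in G. Then P[X_H = 1] = p^{6} = (5/6)^{6} = 15625/46656.
By linearity of expectation: E[X] = Σ_H E[X_H] = 60 · p^{6} = 60 · 15625/46656 = 78125/3888.
Numerically: E[X] ≈ 20.1.

E[X] = 60 · (5/6)^{6} = 78125/3888 ≈ 20.1.


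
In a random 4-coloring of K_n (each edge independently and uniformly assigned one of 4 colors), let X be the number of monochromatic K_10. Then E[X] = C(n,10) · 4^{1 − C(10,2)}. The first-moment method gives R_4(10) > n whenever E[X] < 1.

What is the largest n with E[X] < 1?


We need C(n, 10) · 4^{1 − 45} < 1, i.e. C(n, 10) < 4^{45 − 1} = 309485009821345068724781056.
Check values of n near the boundary:
  n = 2020: C(2020, 10) = 304832018578739931133653656; 304832018578739931133653656 < 309485009821345068724781056? YES
  n = 2021: C(2021, 10) = 306347841644770462864800616; 306347841644770462864800616 < 309485009821345068724781056? YES
  n = 2022: C(2022, 10) = 307870445231474093395937796; 307870445231474093395937796 < 309485009821345068724781056? YES
  n = 2023: C(2023, 10) = 309399856285778485315440716; 309399856285778485315440716 < 309485009821345068724781056? YES
  n = 2024: C(2024, 10) = 310936101848269937576192656; 310936101848269937576192656 < 309485009821345068724781056? NO
  n = 2025: C(2025, 10) = 312479209053472269772600560; 312479209053472269772600560 < 309485009821345068724781056? NO
The largest n with C(n, 10) < 309485009821345068724781056 is n = 2023 (where E[X] = 77349964071444621328860179/77371252455336267181195264 ≈ 0.9997). Hence R_4(10) > 2023, i.e. R_4(10) ≥ 2024.

Largest n = 2023; hence R_4(10) > 2023.


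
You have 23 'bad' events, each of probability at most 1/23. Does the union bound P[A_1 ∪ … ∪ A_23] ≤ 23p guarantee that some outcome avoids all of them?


Union bound: P[∪_{i=1}^{23} A_i] ≤ Σ_i P[A_i] ≤ 23·p = 23·(1/23) = 1.
Numerically: 1 ≈ 1.00000.
Is 1 < 1? NO.
Since the bound 1 is ≥ 1, the union bound is uninformative here; it does NOT by itself certify existence.

23·p = 1 ≈ 1.00000; existence NOT certified by the union bound.


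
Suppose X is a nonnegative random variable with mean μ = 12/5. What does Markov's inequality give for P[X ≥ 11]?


μ = E[X] = 12/5, a = 11.
Markov: P[X ≥ 11] ≤ μ/a = (12/5)/11 = 12/55.
Numerically: ≈ 0.218182.
(Since a = 11 > μ = 2.400000, the bound 12/55 is < 1 and informative.)

P[X ≥ 11] ≤ 12/55 ≈ 0.218182.


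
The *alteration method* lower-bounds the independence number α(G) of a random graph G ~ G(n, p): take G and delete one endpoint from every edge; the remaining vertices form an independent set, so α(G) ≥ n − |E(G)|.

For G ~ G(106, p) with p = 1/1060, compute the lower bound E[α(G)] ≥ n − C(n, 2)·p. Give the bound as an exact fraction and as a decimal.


E[|E(G)|] = C(106, 2)·p = 5565 · (1/1060) = 21/4.
E[α(G)] ≥ n − E[|E(G)|] = 106 − 21/4 = 403/4.
Numerically: ≈ 100.7500.
(This is only a lower bound; the true E[α(G)] may be larger.)

E[α(G)] ≥ 403/4 ≈ 100.7500.


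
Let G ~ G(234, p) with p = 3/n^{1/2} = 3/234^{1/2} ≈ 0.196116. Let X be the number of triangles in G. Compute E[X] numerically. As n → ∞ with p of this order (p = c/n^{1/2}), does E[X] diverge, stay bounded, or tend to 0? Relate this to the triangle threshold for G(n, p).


Number of potential triangles: C(234, 3) = 2108184.
Each occurs with probability p³ ≈ (0.196116)³ ≈ 7.54292827e-03.
By linearity: E[X] = C(234, 3)·p³ ≈ 2108184 · 7.54292827e-03 ≈ 15901.880702.
Since α = 1/2 < 1, p = c/n^{1/2} ≫ 1/n is above the triangle threshold p ~ 1/n. Asymptotically E[X] ~ (c³/6)·n^{3(1−α)} = (3³/6)·n^{1.5} → ∞; triangles are abundant w.h.p.

E[X] ≈ 15901.880702; in regime p = Θ(1/n^{1/2}) E[X] diverges (above the triangle threshold p ~ 1/n).


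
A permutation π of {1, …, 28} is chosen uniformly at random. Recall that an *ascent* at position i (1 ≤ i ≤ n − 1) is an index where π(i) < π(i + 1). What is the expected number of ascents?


Write X = Σ X_I over i = 1, …, 27, with X_I the indicator of one ascent.
There are 27 indicators.
For each fixed i, the pair (π(i), π(i+1)) is a uniformly random ordered pair of distinct values from {1, …, 28}; by symmetry P[π(i) < π(i+1)] = 1/2.
By linearity: E[X] = 27 · (1/2) = (28 − 1) · (1/2) = 27/2 ≈ 13.5000.

E[X] = 27/2 = 13.5000.


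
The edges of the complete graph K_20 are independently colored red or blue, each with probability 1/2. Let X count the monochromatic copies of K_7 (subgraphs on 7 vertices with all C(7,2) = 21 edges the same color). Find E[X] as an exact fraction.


Let X = Σ_S X_S over the C(20, 7) = 77520 subsets S of size 7, where X_S = 1 if the K_7 on S is monochromatic.
For a fixed S, the K_7 on S has C(7, 2) = 21 edges. P[all 21 edges red] = (1/2)^21, and likewise for blue, so P[monochromatic] = 2·(1/2)^21 = 2^{1 − 21} = 1/1048576.
Summing: E[X] = C(20, 7) · 2^{1 − 21} = 77520 · 1/1048576 = 4845/65536.
Numerically: E[X] ≈ 0.074.

E[X] = C(20,7)·2^(1−C(7,2)) = 4845/65536 ≈ 0.074.


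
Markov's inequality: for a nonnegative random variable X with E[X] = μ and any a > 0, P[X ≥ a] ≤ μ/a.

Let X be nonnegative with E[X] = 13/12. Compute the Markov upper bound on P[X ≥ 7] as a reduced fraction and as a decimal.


μ = E[X] = 13/12, a = 7.
Markov: P[X ≥ 7] ≤ μ/a = (13/12)/7 = 13/84.
Numerically: ≈ 0.15476.
(Since a = 7 > μ = 1.08333, the bound 13/84 is < 1 and informative.)

P[X ≥ 7] ≤ 13/84 ≈ 0.15476.
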